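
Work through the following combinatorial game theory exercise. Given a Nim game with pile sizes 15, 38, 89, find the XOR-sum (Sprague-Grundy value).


We need the XOR (exclusive or) of all pile sizes.
After XOR-ing pile 1 (size 15): 0 XOR 15 = 15
After XOR-ing pile 2 (size 38): 15 XOR 38 = 41
After XOR-ing pile 3 (size 89): 41 XOR 89 = 112
The Nim-value of this position is 112.

112


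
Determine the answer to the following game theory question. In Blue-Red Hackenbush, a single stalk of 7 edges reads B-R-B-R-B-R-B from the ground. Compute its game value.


Edges (from ground): B-R-B-R-B-R-B
By Berlekamp's sign-expansion rule, a Blue-Red Hackenbush stalk has the value of the surreal number whose sign sequence is the edge sequence with B -> + and R -> -.
Sign sequence: +-+-+-+
Trace the sign expansion in the surreal number tree, starting from 0:
Edge 1: B (sign +) -> bounds (0, +inf), value = 1
Edge 2: R (sign -) -> bounds (0, 1), value = 1/2
Edge 3: B (sign +) -> bounds (1/2, 1), value = 3/4
Edge 4: R (sign -) -> bounds (1/2, 3/4), value = 5/8
Edge 5: B (sign +) -> bounds (5/8, 3/4), value = 11/16
Edge 6: R (sign -) -> bounds (5/8, 11/16), value = 21/32
Edge 7: B (sign +) -> bounds (21/32, 11/16), value = 43/64
Game value = 43/64

43/64


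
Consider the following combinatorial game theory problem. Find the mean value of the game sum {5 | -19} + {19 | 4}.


G1 = {5 | -19}, G2 = {19 | 4}
Each is a switch {a | b} with numbers a > b; its mean value is (a + b)/2, and mean value is additive over game sums: m(G1 + G2) = m(G1) + m(G2).
Mean of G1 = (5 + (-19))/2 = -14/2 = -7
Mean of G2 = (19 + (4))/2 = 23/2 = 23/2
Mean of G1 + G2 = -7 + 23/2 = 9/2

9/2


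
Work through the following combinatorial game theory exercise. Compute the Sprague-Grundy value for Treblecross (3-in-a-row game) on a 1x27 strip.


Treblecross: place X on empty cells; 3-in-a-row wins.
Playing within two cells of an existing X lets the opponent win at once, so sensible play treats the cells i-2..i+2 around each X as dead. The player left with no safe cell loses, so this is a normal-play take-away game on strips of safe cells.
Placing X at cell i (0-indexed) of a strip of k safe cells leaves independent strips of sizes max(0, i-2) and max(0, k-i-3). Hence G(k) = mex{ G(max(0,i-2)) XOR G(max(0,k-i-3)) : 0 <= i < k }, with G(0) = 0.
G(1): splits (0,0):0^0=0 -> mex({0}) = 1
G(2): splits (0,0):0^0=0 -> mex({0}) = 1
G(3): splits (0,0):0^0=0 -> mex({0}) = 1
G(4): splits (0,1):0^1=1 (0,0):0^0=0 -> mex({0, 1}) = 2
G(5): splits (0,2):0^1=1 (0,1):0^1=1 (0,0):0^0=0 -> mex({0, 1}) = 2
G(6) = mex({1}) = 0
G(7) = mex({0, 1, 2}) = 3
G(8) = mex({0, 1, 2}) = 3
G(9) = mex({0, 2}) = 1
G(10) = mex({0, 2, 3}) = 1
G(11) = mex({0, 3}) = 1
G(12) = mex({1, 3}) = 0
G(13) = mex({0, 1, 2, 3}) = 4
G(14) = mex({0, 1, 2}) = 3
G(15) = mex({0, 1, 2}) = 3
G(16) = mex({0, 1, 2, 4}) = 3
G(17) = mex({0, 1, 3, 4}) = 2
G(18) = mex({0, 1, 3, 4}) = 2
G(19) = mex({0, 1, 3, 5}) = 2
G(20) = mex({0, 1, 2, 3, 5}) = 4
G(21) = mex({0, 1, 2, 3, 5}) = 4
G(22) = mex({1, 2, 6}) = 0
G(23) = mex({0, 1, 2, 3, 4, 6}) = 5
G(24) = mex({0, 1, 2, 3, 4}) = 5
G(25) = mex({0, 1, 3, 4, 7}) = 2
G(26) = mex({0, 1, 3, 4, 5, 7}) = 2
G(27) = mex({0, 1, 3, 5}) = 2
Therefore G(27) = 2.

2


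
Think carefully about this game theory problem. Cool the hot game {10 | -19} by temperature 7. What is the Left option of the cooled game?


Original game: {10 | -19} (a switch {a | b} with a > b).
Cooling by t (for t below the temperature (a - b)/2 = 29/2) taxes each move by t: {a | b} cooled by t is {a - t | b + t}.
Cooling amount: t = 7
Cooled Left option: 10 - 7 = 3
Cooled Right option: -19 + 7 = -12
Cooled game: {3 | -12}
Left option = 3

3


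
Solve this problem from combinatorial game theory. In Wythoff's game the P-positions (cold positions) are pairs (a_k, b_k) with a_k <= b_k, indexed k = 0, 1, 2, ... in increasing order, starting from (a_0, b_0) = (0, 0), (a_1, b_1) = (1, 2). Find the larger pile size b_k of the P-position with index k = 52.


By Wythoff's theorem, a_k = floor(k * phi) and b_k = floor(k * phi^2) = a_k + k, where phi = (1 + sqrt(5))/2 is the golden ratio.
phi = (1 + sqrt(5))/2 = 1.618034
phi^2 = phi + 1 = 2.618034
k = 52
k * phi^2 = 52 * 2.618034 = 136.137767
b_52 = floor(k * phi^2) = 136 (check: a_52 + k = 84 + 52 = 136)

136


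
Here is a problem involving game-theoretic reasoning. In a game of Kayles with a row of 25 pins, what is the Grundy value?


Kayles: a move removes 1 or 2 adjacent pins from a contiguous row.
Removing pins from a row of k leaves two independent rows (a, b) with a + b = k - 1 (one pin) or a + b = k - 2 (two pins); an end removal gives a = 0.
By Sprague-Grundy, G(k) = mex{ G(a) XOR G(b) } over all these splits. G(0) = 0.
G(1): splits (0,0):0^0=0 -> mex({0}) = 1
G(2): splits (0,1):0^1=1 (0,0):0^0=0 -> mex({0, 1}) = 2
G(3): splits (0,2):0^2=2 (1,1):1^1=0 (0,1):0^1=1 -> mex({0, 1, 2}) = 3
G(4): splits (0,3):0^3=3 (1,2):1^2=3 (0,2):0^2=2 (1,1):1^1=0 -> mex({0, 2, 3}) = 1
G(5): splits (0,4):0^1=1 (1,3):1^3=2 (2,2):2^2=0 (0,3):0^3=3 (1,2):1^2=3 -> mex({0, 1, 2, 3}) = 4
G(6) = mex({0, 1, 2, 4}) = 3
G(7) = mex({0, 1, 3, 4, 5}) = 2
G(8) = mex({0, 2, 3, 5, 6}) = 1
G(9) = mex({0, 1, 2, 3, 6, 7}) = 4
G(10) = mex({0, 1, 3, 4, 5, 7}) = 2
G(11) = mex({0, 1, 2, 3, 4, 5}) = 6
G(12) = mex({0, 1, 2, 3, 5, 6, 7}) = 4
G(13) = mex({0, 2, 3, 4, 6, 7}) = 1
G(14) = mex({0, 1, 4, 5, 6, 7}) = 2
G(15) = mex({0, 1, 2, 3, 4, 5, 6}) = 7
G(16) = mex({0, 2, 3, 5, 6, 7}) = 1
G(17) = mex({0, 1, 2, 3, 5, 6, 7}) = 4
G(18) = mex({0, 1, 2, 4, 5, 6}) = 3
G(19) = mex({0, 1, 3, 4, 5, 7}) = 2
G(20) = mex({0, 2, 3, 4, 5, 6, 7}) = 1
G(21) = mex({0, 1, 2, 3, 5, 6, 7}) = 4
G(22) = mex({0, 1, 2, 3, 4, 5, 7}) = 6
G(23) = mex({0, 1, 2, 3, 4, 5, 6}) = 7
G(24) = mex({0, 1, 2, 3, 5, 6, 7}) = 4
G(25) = mex({0, 2, 3, 4, 6, 7}) = 1
Therefore G(25) = 1.

1


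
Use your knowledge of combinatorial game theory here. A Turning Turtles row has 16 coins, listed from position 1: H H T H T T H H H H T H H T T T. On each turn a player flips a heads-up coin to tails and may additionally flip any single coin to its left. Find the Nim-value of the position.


Coins: H H T H T T H H H H T H H T T T
Key fact: a single head at position k behaves exactly like a Nim heap of size k (turning it to T and optionally flipping a coin at j < k corresponds to moving the heap from k to j, or to 0), and heads combine as a disjunctive sum (two heads at the same place would cancel, matching j XOR j = 0). So the Nim-value is the XOR of the 1-indexed positions of the heads.
Face-up positions (1-indexed): [1, 2, 4, 7, 8, 9, 10, 12, 13]
XOR 0 with 1: 0 XOR 1 = 1
XOR 1 with 2: 1 XOR 2 = 3
XOR 3 with 4: 3 XOR 4 = 7
XOR 7 with 7: 7 XOR 7 = 0
XOR 0 with 8: 0 XOR 8 = 8
XOR 8 with 9: 8 XOR 9 = 1
XOR 1 with 10: 1 XOR 10 = 11
XOR 11 with 12: 11 XOR 12 = 7
XOR 7 with 13: 7 XOR 13 = 10
Nim-value = 10

10


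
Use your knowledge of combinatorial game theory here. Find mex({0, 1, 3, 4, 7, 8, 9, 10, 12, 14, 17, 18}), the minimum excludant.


Set = {0, 1, 3, 4, 7, 8, 9, 10, 12, 14, 17, 18}
0 is in the set.
1 is in the set.
2 is NOT in the set. This is the mex.
mex = 2

2


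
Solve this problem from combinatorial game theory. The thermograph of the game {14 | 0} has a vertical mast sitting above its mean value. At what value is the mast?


Game = {14 | 0}, a switch {a | b} with numbers a > b.
Its thermograph has left wall a - t and right wall b + t, which meet at t = (a - b)/2, where both equal (a + b)/2. So the mast (mean value) is at (a + b)/2.
Mean = (14 + (0))/2 = 14/2 = 7

7


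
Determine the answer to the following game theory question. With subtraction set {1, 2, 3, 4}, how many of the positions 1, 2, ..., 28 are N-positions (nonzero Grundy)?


Subtraction set S = {1, 2, 3, 4}, so G(n) = n mod 5.
G(n) = 0 when n is a multiple of 5.
Multiples of 5 in [1, 28]: 5
N-positions (nonzero Grundy) = 28 - 5 = 23

23


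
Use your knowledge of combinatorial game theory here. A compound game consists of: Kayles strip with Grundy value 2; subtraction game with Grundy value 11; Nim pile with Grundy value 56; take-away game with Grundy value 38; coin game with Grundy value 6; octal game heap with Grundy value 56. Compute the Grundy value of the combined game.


By the Sprague-Grundy theorem, the Grundy value of a sum of games is the XOR of individual Grundy values.
Kayles strip: Grundy value = 2. Running XOR: 0 XOR 2 = 2
subtraction game: Grundy value = 11. Running XOR: 2 XOR 11 = 9
Nim pile: Grundy value = 56. Running XOR: 9 XOR 56 = 49
take-away game: Grundy value = 38. Running XOR: 49 XOR 38 = 23
coin game: Grundy value = 6. Running XOR: 23 XOR 6 = 17
octal game heap: Grundy value = 56. Running XOR: 17 XOR 56 = 41
The combined Grundy value is 41.

41


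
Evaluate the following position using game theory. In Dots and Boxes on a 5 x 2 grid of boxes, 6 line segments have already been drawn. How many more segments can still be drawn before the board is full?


Grid: 5 x 2 boxes, i.e. 6 rows and 3 columns of dots.
Horizontal edges: (rows + 1) * cols = 6 * 2 = 12
Vertical edges: rows * (cols + 1) = 5 * 3 = 15
Total edges: 12 + 15 = 27
Edges drawn: 6
Remaining: 27 - 6 = 21

21


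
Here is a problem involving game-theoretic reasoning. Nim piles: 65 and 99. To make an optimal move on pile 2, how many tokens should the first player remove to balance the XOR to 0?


Piles: 65 and 99
Current XOR: 65 XOR 99 = 34 (non-zero, so this is an N-position).
To make the XOR zero, we need to find a move that balances the piles.
For pile 2 (size 99): target = 99 XOR 34 = 65
We reduce pile 2 from 99 to 65.
Tokens removed: 99 - 65 = 34
Verification: 65 XOR 65 = 0

34


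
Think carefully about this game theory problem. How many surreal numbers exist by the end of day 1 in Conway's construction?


Day 0: {|} = 0 is born. Count = 1.
Day n: the number of surreal numbers born by day n is 2^(n+1) - 1.
By day 0: 2^1 - 1 = 1
By day 1: 2^2 - 1 = 3
By day 1: 3 surreal numbers.

3


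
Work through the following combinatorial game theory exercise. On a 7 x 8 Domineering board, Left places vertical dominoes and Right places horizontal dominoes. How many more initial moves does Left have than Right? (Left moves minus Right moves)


Board is 7 x 8 (rows x cols).
Left (vertical) placements: (rows-1) * cols = 6 * 8 = 48
Right (horizontal) placements: rows * (cols-1) = 7 * 7 = 49
Advantage = Left - Right = 48 - 49 = -1

-1


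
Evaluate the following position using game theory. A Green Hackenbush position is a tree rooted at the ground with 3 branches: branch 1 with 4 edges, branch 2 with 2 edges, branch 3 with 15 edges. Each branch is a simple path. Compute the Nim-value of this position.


The tree has 3 branches from the ground vertex.
In Green Hackenbush, the Nim-value of a simple path of length k is k.
Branch 1: length 4, Nim-value = 4
Branch 2: length 2, Nim-value = 2
Branch 3: length 15, Nim-value = 15
Total Nim-value = XOR of all branch values:
0 XOR 4 = 4
4 XOR 2 = 6
6 XOR 15 = 9
Nim-value of the tree = 9

9


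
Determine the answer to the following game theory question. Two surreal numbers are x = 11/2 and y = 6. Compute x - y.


x = 11/2, y = 6
Converting to common denominator: 2
x = 11/2, y = 12/2
x - y = 11/2 - 6 = -1/2

-1/2


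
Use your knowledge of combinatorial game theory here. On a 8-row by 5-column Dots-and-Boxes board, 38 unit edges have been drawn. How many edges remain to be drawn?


Grid: 8 x 5 boxes, i.e. 9 rows and 6 columns of dots.
Horizontal edges: (rows + 1) * cols = 9 * 5 = 45
Vertical edges: rows * (cols + 1) = 8 * 6 = 48
Total edges: 45 + 48 = 93
Edges drawn: 38
Remaining: 93 - 38 = 55

55


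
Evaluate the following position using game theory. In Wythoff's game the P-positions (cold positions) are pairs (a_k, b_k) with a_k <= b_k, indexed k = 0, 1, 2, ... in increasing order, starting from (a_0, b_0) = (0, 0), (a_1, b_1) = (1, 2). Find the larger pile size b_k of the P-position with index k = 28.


By Wythoff's theorem, a_k = floor(k * phi) and b_k = floor(k * phi^2) = a_k + k, where phi = (1 + sqrt(5))/2 is the golden ratio.
phi = (1 + sqrt(5))/2 = 1.618034
phi^2 = phi + 1 = 2.618034
k = 28
k * phi^2 = 28 * 2.618034 = 73.304952
b_28 = floor(k * phi^2) = 73 (check: a_28 + k = 45 + 28 = 73)

73


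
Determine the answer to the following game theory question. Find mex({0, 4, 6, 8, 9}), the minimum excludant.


Set = {0, 4, 6, 8, 9}
0 is in the set.
1 is NOT in the set. This is the mex.
mex = 1

1


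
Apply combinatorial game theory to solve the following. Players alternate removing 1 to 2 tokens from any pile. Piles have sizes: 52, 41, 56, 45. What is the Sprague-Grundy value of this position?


Subtraction set: {1, 2}
For this subtraction set, G(n) = n mod 3 (period = max + 1 = 3).
Pile 1 (size 52): G(52) = 52 mod 3 = 1
Pile 2 (size 41): G(41) = 41 mod 3 = 2
Pile 3 (size 56): G(56) = 56 mod 3 = 2
Pile 4 (size 45): G(45) = 45 mod 3 = 0
Total Grundy value = XOR of all: 1 XOR 2 XOR 2 XOR 0 = 1

1


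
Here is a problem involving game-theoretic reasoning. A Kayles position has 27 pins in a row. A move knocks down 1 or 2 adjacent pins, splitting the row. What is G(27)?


Kayles: a move removes 1 or 2 adjacent pins from a contiguous row.
Removing pins from a row of k leaves two independent rows (a, b) with a + b = k - 1 (one pin) or a + b = k - 2 (two pins); an end removal gives a = 0.
By Sprague-Grundy, G(k) = mex{ G(a) XOR G(b) } over all these splits. G(0) = 0.
G(1): splits (0,0):0^0=0 -> mex({0}) = 1
G(2): splits (0,1):0^1=1 (0,0):0^0=0 -> mex({0, 1}) = 2
G(3): splits (0,2):0^2=2 (1,1):1^1=0 (0,1):0^1=1 -> mex({0, 1, 2}) = 3
G(4): splits (0,3):0^3=3 (1,2):1^2=3 (0,2):0^2=2 (1,1):1^1=0 -> mex({0, 2, 3}) = 1
G(5): splits (0,4):0^1=1 (1,3):1^3=2 (2,2):2^2=0 (0,3):0^3=3 (1,2):1^2=3 -> mex({0, 1, 2, 3}) = 4
G(6) = mex({0, 1, 2, 4}) = 3
G(7) = mex({0, 1, 3, 4, 5}) = 2
G(8) = mex({0, 2, 3, 5, 6}) = 1
G(9) = mex({0, 1, 2, 3, 6, 7}) = 4
G(10) = mex({0, 1, 3, 4, 5, 7}) = 2
G(11) = mex({0, 1, 2, 3, 4, 5}) = 6
G(12) = mex({0, 1, 2, 3, 5, 6, 7}) = 4
G(13) = mex({0, 2, 3, 4, 6, 7}) = 1
G(14) = mex({0, 1, 4, 5, 6, 7}) = 2
G(15) = mex({0, 1, 2, 3, 4, 5, 6}) = 7
G(16) = mex({0, 2, 3, 5, 6, 7}) = 1
G(17) = mex({0, 1, 2, 3, 5, 6, 7}) = 4
G(18) = mex({0, 1, 2, 4, 5, 6}) = 3
G(19) = mex({0, 1, 3, 4, 5, 7}) = 2
G(20) = mex({0, 2, 3, 4, 5, 6, 7}) = 1
G(21) = mex({0, 1, 2, 3, 5, 6, 7}) = 4
G(22) = mex({0, 1, 2, 3, 4, 5, 7}) = 6
G(23) = mex({0, 1, 2, 3, 4, 5, 6}) = 7
G(24) = mex({0, 1, 2, 3, 5, 6, 7}) = 4
G(25) = mex({0, 2, 3, 4, 6, 7}) = 1
G(26) = mex({0, 1, 3, 4, 5, 6, 7}) = 2
G(27) = mex({0, 1, 2, 3, 4, 5, 6, 7}) = 8
Therefore G(27) = 8.

8


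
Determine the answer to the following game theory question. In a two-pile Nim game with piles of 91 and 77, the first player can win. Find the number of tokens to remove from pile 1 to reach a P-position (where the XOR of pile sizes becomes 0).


Piles: 91 and 77
Current XOR: 91 XOR 77 = 22 (non-zero, so this is an N-position).
To make the XOR zero, we need to find a move that balances the piles.
For pile 1 (size 91): target = 91 XOR 22 = 77
We reduce pile 1 from 91 to 77.
Tokens removed: 91 - 77 = 14
Verification: 77 XOR 77 = 0

14


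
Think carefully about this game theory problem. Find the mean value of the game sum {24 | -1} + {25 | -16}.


G1 = {24 | -1}, G2 = {25 | -16}
Each is a switch {a | b} with numbers a > b; its mean value is (a + b)/2, and mean value is additive over game sums: m(G1 + G2) = m(G1) + m(G2).
Mean of G1 = (24 + (-1))/2 = 23/2 = 23/2
Mean of G2 = (25 + (-16))/2 = 9/2 = 9/2
Mean of G1 + G2 = 23/2 + 9/2 = 16

16


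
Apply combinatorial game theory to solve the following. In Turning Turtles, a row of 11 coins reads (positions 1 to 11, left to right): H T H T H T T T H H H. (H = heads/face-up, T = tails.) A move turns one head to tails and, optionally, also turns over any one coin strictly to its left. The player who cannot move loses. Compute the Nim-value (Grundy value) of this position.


Coins: H T H T H T T T H H H
Key fact: a single head at position k behaves exactly like a Nim heap of size k (turning it to T and optionally flipping a coin at j < k corresponds to moving the heap from k to j, or to 0), and heads combine as a disjunctive sum (two heads at the same place would cancel, matching j XOR j = 0). So the Nim-value is the XOR of the 1-indexed positions of the heads.
Face-up positions (1-indexed): [1, 3, 5, 9, 10, 11]
XOR 0 with 1: 0 XOR 1 = 1
XOR 1 with 3: 1 XOR 3 = 2
XOR 2 with 5: 2 XOR 5 = 7
XOR 7 with 9: 7 XOR 9 = 14
XOR 14 with 10: 14 XOR 10 = 4
XOR 4 with 11: 4 XOR 11 = 15
Nim-value = 15

15


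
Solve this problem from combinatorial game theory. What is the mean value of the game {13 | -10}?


Game = {13 | -10}, a switch {a | b} with numbers a > b.
Its thermograph has left wall a - t and right wall b + t, which meet at t = (a - b)/2, where both equal (a + b)/2. So the mast (mean value) is at (a + b)/2.
Mean = (13 + (-10))/2 = 3/2 = 3/2

3/2


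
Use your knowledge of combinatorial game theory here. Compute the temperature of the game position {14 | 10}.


The game is {14 | 10}, a switch {a | b} with numbers a > b.
Cooling {a | b} by t gives {a - t | b + t}, which stops being hot when a - t = b + t, i.e. at t = (a - b)/2. So the temperature of a switch is (a - b)/2.
Temperature = (Left option - Right option) / 2
= (14 - (10)) / 2
= 4 / 2
= 2

2


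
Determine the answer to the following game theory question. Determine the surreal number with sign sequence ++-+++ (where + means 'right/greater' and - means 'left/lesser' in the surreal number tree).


Sign expansion: ++-+++
Rule: track bounds (lo, hi), initially (-inf, +inf). On '+', the current value becomes lo and we move to the simplest number in (value, hi): value + 1 if hi = +inf, otherwise the midpoint (value + hi)/2. On '-', the current value becomes hi and we move to value - 1 if lo = -inf, otherwise the midpoint (lo + value)/2.
Start at 0.
Step 1: sign = +, move right. Bounds: (0, +inf). Value = 1
Step 2: sign = +, move right. Bounds: (1, +inf). Value = 2
Step 3: sign = -, move left. Bounds: (1, 2). Value = 3/2
Step 4: sign = +, move right. Bounds: (3/2, 2). Value = 7/4
Step 5: sign = +, move right. Bounds: (7/4, 2). Value = 15/8
Step 6: sign = +, move right. Bounds: (15/8, 2). Value = 31/16
The surreal number with sign expansion ++-+++ is 31/16.

31/16


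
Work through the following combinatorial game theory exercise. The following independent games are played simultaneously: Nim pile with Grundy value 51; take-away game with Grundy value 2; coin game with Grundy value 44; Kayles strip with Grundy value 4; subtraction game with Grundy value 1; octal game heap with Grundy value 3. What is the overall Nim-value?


By the Sprague-Grundy theorem, the Grundy value of a sum of games is the XOR of individual Grundy values.
Nim pile: Grundy value = 51. Running XOR: 0 XOR 51 = 51
take-away game: Grundy value = 2. Running XOR: 51 XOR 2 = 49
coin game: Grundy value = 44. Running XOR: 49 XOR 44 = 29
Kayles strip: Grundy value = 4. Running XOR: 29 XOR 4 = 25
subtraction game: Grundy value = 1. Running XOR: 25 XOR 1 = 24
octal game heap: Grundy value = 3. Running XOR: 24 XOR 3 = 27
The combined Grundy value is 27.

27


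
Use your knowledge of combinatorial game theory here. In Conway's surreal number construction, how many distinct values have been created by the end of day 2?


Day 0: {|} = 0 is born. Count = 1.
Day n: the number of surreal numbers born by day n is 2^(n+1) - 1.
By day 0: 2^1 - 1 = 1
By day 1: 2^2 - 1 = 3
By day 2: 2^3 - 1 = 7
By day 2: 7 surreal numbers.

7


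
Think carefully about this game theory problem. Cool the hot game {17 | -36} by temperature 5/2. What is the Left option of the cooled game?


Original game: {17 | -36} (a switch {a | b} with a > b).
Cooling by t (for t below the temperature (a - b)/2 = 53/2) taxes each move by t: {a | b} cooled by t is {a - t | b + t}.
Cooling amount: t = 5/2
Cooled Left option: 17 - 5/2 = 29/2
Cooled Right option: -36 + 5/2 = -67/2
Cooled game: {29/2 | -67/2}
Left option = 29/2

29/2


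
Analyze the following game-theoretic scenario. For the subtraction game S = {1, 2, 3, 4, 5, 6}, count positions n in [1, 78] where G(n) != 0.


Subtraction set S = {1, 2, 3, 4, 5, 6}, so G(n) = n mod 7.
G(n) = 0 when n is a multiple of 7.
Multiples of 7 in [1, 78]: 11
N-positions (nonzero Grundy) = 78 - 11 = 67

67


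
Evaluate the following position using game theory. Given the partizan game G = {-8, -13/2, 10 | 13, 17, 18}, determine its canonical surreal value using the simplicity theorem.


Left options: {-8, -13/2, 10}, max = 10
Right options: {13, 17, 18}, min = 13
All options are numbers and max(Left) < min(Right), so by the simplicity theorem the value is the simplest (earliest-born) number strictly between 10 and 13.
Integers 11 through 12 all lie strictly between 10 and 13.
Among integers, the simplest (lowest birthday = smallest |n|; 0 is born on day 0, +-n on day n) is 11.
No non-integer in the interval can be simpler: if x is a non-integer in the interval, then floor(x) or ceil(x) also lies in the interval (the interval contains an integer), and both are proper prefixes of x's sign expansion, i.e. born earlier. So the game value is 11.
Game value = 11

11


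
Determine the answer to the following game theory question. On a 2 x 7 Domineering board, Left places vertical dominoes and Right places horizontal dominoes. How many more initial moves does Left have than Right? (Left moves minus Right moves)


Board is 2 x 7 (rows x cols).
Left (vertical) placements: (rows-1) * cols = 1 * 7 = 7
Right (horizontal) placements: rows * (cols-1) = 2 * 6 = 12
Advantage = Left - Right = 7 - 12 = -5

-5


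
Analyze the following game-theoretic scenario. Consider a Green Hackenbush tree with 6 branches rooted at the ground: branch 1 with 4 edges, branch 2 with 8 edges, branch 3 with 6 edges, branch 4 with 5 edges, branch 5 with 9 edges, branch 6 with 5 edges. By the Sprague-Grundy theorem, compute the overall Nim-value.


The tree has 6 branches from the ground vertex.
In Green Hackenbush, the Nim-value of a simple path of length k is k.
Branch 1: length 4, Nim-value = 4
Branch 2: length 8, Nim-value = 8
Branch 3: length 6, Nim-value = 6
Branch 4: length 5, Nim-value = 5
Branch 5: length 9, Nim-value = 9
Branch 6: length 5, Nim-value = 5
Total Nim-value = XOR of all branch values:
0 XOR 4 = 4
4 XOR 8 = 12
12 XOR 6 = 10
10 XOR 5 = 15
15 XOR 9 = 6
6 XOR 5 = 3
Nim-value of the tree = 3

3


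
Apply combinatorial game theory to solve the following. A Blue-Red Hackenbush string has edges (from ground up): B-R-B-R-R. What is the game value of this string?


Edges (from ground): B-R-B-R-R
By Berlekamp's sign-expansion rule, a Blue-Red Hackenbush stalk has the value of the surreal number whose sign sequence is the edge sequence with B -> + and R -> -.
Sign sequence: +-+--
Trace the sign expansion in the surreal number tree, starting from 0:
Edge 1: B (sign +) -> bounds (0, +inf), value = 1
Edge 2: R (sign -) -> bounds (0, 1), value = 1/2
Edge 3: B (sign +) -> bounds (1/2, 1), value = 3/4
Edge 4: R (sign -) -> bounds (1/2, 3/4), value = 5/8
Edge 5: R (sign -) -> bounds (1/2, 5/8), value = 9/16
Game value = 9/16

9/16


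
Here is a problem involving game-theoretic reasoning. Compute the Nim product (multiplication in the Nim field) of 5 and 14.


Nim multiplication is bilinear over XOR: (u XOR v) * w = (u*w) XOR (v*w).
So we split each operand into its bit components and XOR the pairwise Nim products.
5 = 1 + 4 (as XOR of powers of 2).
14 = 2 + 4 + 8 (as XOR of powers of 2).
Using the standard Nim-product table on single bits:
  2*2 = 3,   2*4 = 8,   2*8 = 12,
  4*4 = 6,   4*8 = 11,  8*8 = 13,
and  1*x = x (identity), k*l = l*k (commutative).
Pairwise Nim products:
  1 * 2 = 2
  1 * 4 = 4
  1 * 8 = 8
  4 * 2 = 8
  4 * 4 = 6
  4 * 8 = 11
XOR them: 2 XOR 4 XOR 8 XOR 8 XOR 6 XOR 11 = 11.
Result: 5 * 14 = 11 (in Nim).

11


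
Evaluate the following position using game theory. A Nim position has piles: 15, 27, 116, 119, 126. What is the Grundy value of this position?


We need the XOR (exclusive or) of all pile sizes.
After XOR-ing pile 1 (size 15): 0 XOR 15 = 15
After XOR-ing pile 2 (size 27): 15 XOR 27 = 20
After XOR-ing pile 3 (size 116): 20 XOR 116 = 96
After XOR-ing pile 4 (size 119): 96 XOR 119 = 23
After XOR-ing pile 5 (size 126): 23 XOR 126 = 105
The Nim-value of this position is 105.

105


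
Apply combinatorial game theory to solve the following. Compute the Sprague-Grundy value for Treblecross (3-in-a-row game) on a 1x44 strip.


Treblecross: place X on empty cells; 3-in-a-row wins.
Playing within two cells of an existing X lets the opponent win at once, so sensible play treats the cells i-2..i+2 around each X as dead. The player left with no safe cell loses, so this is a normal-play take-away game on strips of safe cells.
Placing X at cell i (0-indexed) of a strip of k safe cells leaves independent strips of sizes max(0, i-2) and max(0, k-i-3). Hence G(k) = mex{ G(max(0,i-2)) XOR G(max(0,k-i-3)) : 0 <= i < k }, with G(0) = 0.
G(1): splits (0,0):0^0=0 -> mex({0}) = 1
G(2): splits (0,0):0^0=0 -> mex({0}) = 1
G(3): splits (0,0):0^0=0 -> mex({0}) = 1
G(4): splits (0,1):0^1=1 (0,0):0^0=0 -> mex({0, 1}) = 2
G(5): splits (0,2):0^1=1 (0,1):0^1=1 (0,0):0^0=0 -> mex({0, 1}) = 2
G(6) = mex({1}) = 0
G(7) = mex({0, 1, 2}) = 3
G(8) = mex({0, 1, 2}) = 3
G(9) = mex({0, 2}) = 1
G(10) = mex({0, 2, 3}) = 1
G(11) = mex({0, 3}) = 1
G(12) = mex({1, 3}) = 0
G(13) = mex({0, 1, 2, 3}) = 4
G(14) = mex({0, 1, 2}) = 3
G(15) = mex({0, 1, 2}) = 3
G(16) = mex({0, 1, 2, 4}) = 3
G(17) = mex({0, 1, 3, 4}) = 2
G(18) = mex({0, 1, 3, 4}) = 2
G(19) = mex({0, 1, 3, 5}) = 2
G(20) = mex({0, 1, 2, 3, 5}) = 4
G(21) = mex({0, 1, 2, 3, 5}) = 4
G(22) = mex({1, 2, 6}) = 0
G(23) = mex({0, 1, 2, 3, 4, 6}) = 5
G(24) = mex({0, 1, 2, 3, 4}) = 5
G(25) = mex({0, 1, 3, 4, 7}) = 2
G(26) = mex({0, 1, 3, 4, 5, 7}) = 2
G(27) = mex({0, 1, 3, 5}) = 2
G(28) = mex({0, 1, 2, 5}) = 3
G(29) = mex({0, 1, 2, 4, 5, 6}) = 3
G(30) = mex({1, 2, 4, 6}) = 0
G(31) = mex({0, 1, 2, 3, 4, 6}) = 5
G(32) = mex({1, 2, 3, 4, 7}) = 0
G(33) = mex({0, 3, 7}) = 1
G(34) = mex({0, 2, 3, 5, 7}) = 1
G(35) = mex({0, 2, 3, 5, 6}) = 1
G(36) = mex({0, 1, 2, 5, 6}) = 3
G(37) = mex({0, 1, 2, 4, 5, 6}) = 3
G(38) = mex({0, 1, 2, 4}) = 3
G(39) = mex({0, 1, 2, 3, 4, 7}) = 5
G(40) = mex({0, 1, 2, 3, 4, 5, 7}) = 6
G(41) = mex({0, 1, 2, 3, 5, 7}) = 4
G(42) = mex({0, 1, 2, 3, 5, 6, 7}) = 4
G(43) = mex({0, 2, 3, 5, 6}) = 1
G(44) = mex({1, 2, 3, 4, 5, 6}) = 0
Therefore G(44) = 0.

0


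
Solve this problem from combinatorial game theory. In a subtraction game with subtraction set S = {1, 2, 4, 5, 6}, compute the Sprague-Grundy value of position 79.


The subtraction set is S = {1, 2, 4, 5, 6}.
G(k) = mex{ G(k - s) : s in S, s <= k }. We compute iteratively: G(0) = 0.
G(1) = mex({0}) = 1
G(2) = mex({0, 1}) = 2
G(3) = mex({1, 2}) = 0
G(4) = mex({0, 2}) = 1
G(5) = mex({0, 1}) = 2
G(6) = mex({0, 1, 2}) = 3
G(7) = mex({0, 1, 2, 3}) = 4
G(8) = mex({0, 1, 2, 3, 4}) = 5
G(9) = mex({0, 1, 2, 4, 5}) = 3
G(10) = mex({1, 2, 3, 5}) = 0
G(11) = mex({0, 2, 3, 4}) = 1
G(12) = mex({0, 1, 3, 4, 5}) = 2
G(13) = mex({1, 2, 3, 4, 5}) = 0
G(14) = mex({0, 2, 3, 5}) = 1
G(15) = mex({0, 1, 3}) = 2
Observe that G(10)..G(15) = 0, 1, 2, 0, 1, 2 repeats G(0)..G(5) = 0, 1, 2, 0, 1, 2.
For k >= max(S) = 6, G(k) is determined by the previous 6 values G(k-6)..G(k-1); a window of 6 consecutive values has recurred shifted by 10, so by induction G(k + 10) = G(k) for all k >= 0: the sequence is periodic from the start with period 10.
One period: G(0..9) = 0, 1, 2, 0, 1, 2, 3, 4, 5, 3.
79 mod 10 = 9, so G(79) = G(9) = 3.

3


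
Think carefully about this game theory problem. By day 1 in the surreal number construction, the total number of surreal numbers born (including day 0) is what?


Day 0: {|} = 0 is born. Count = 1.
Day n: the number of surreal numbers born by day n is 2^(n+1) - 1.
By day 0: 2^1 - 1 = 1
By day 1: 2^2 - 1 = 3
By day 1: 3 surreal numbers.

3


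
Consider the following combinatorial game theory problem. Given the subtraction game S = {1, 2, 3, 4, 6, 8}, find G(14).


The subtraction set is S = {1, 2, 3, 4, 6, 8}.
G(k) = mex{ G(k - s) : s in S, s <= k }. We compute iteratively: G(0) = 0.
G(1) = mex({0}) = 1
G(2) = mex({0, 1}) = 2
G(3) = mex({0, 1, 2}) = 3
G(4) = mex({0, 1, 2, 3}) = 4
G(5) = mex({1, 2, 3, 4}) = 0
G(6) = mex({0, 2, 3, 4}) = 1
G(7) = mex({0, 1, 3, 4}) = 2
G(8) = mex({0, 1, 2, 4}) = 3
G(9) = mex({0, 1, 2, 3}) = 4
G(10) = mex({1, 2, 3, 4}) = 0
G(11) = mex({0, 2, 3, 4}) = 1
G(12) = mex({0, 1, 3, 4}) = 2
Observe that G(5)..G(12) = 0, 1, 2, 3, 4, 0, 1, 2 repeats G(0)..G(7) = 0, 1, 2, 3, 4, 0, 1, 2.
For k >= max(S) = 8, G(k) is determined by the previous 8 values G(k-8)..G(k-1); a window of 8 consecutive values has recurred shifted by 5, so by induction G(k + 5) = G(k) for all k >= 0: the sequence is periodic from the start with period 5.
One period: G(0..4) = 0, 1, 2, 3, 4.
14 mod 5 = 4, so G(14) = G(4) = 4.

4


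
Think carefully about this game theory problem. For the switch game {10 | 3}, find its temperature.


The game is {10 | 3}, a switch {a | b} with numbers a > b.
Cooling {a | b} by t gives {a - t | b + t}, which stops being hot when a - t = b + t, i.e. at t = (a - b)/2. So the temperature of a switch is (a - b)/2.
Temperature = (Left option - Right option) / 2
= (10 - (3)) / 2
= 7 / 2
= 7/2

7/2


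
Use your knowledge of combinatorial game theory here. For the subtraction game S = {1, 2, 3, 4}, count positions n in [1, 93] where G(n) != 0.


Subtraction set S = {1, 2, 3, 4}, so G(n) = n mod 5.
G(n) = 0 when n is a multiple of 5.
Multiples of 5 in [1, 93]: 18
N-positions (nonzero Grundy) = 93 - 18 = 75

75


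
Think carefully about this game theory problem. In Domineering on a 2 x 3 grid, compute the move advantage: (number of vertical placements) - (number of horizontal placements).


Board is 2 x 3 (rows x cols).
Left (vertical) placements: (rows-1) * cols = 1 * 3 = 3
Right (horizontal) placements: rows * (cols-1) = 2 * 2 = 4
Advantage = Left - Right = 3 - 4 = -1

-1


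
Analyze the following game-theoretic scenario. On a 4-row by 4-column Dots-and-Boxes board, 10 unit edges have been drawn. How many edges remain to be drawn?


Grid: 4 x 4 boxes, i.e. 5 rows and 5 columns of dots.
Horizontal edges: (rows + 1) * cols = 5 * 4 = 20
Vertical edges: rows * (cols + 1) = 4 * 5 = 20
Total edges: 20 + 20 = 40
Edges drawn: 10
Remaining: 40 - 10 = 30

30


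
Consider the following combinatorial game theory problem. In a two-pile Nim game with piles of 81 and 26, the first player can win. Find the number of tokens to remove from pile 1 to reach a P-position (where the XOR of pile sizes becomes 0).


Piles: 81 and 26
Current XOR: 81 XOR 26 = 75 (non-zero, so this is an N-position).
To make the XOR zero, we need to find a move that balances the piles.
For pile 1 (size 81): target = 81 XOR 75 = 26
We reduce pile 1 from 81 to 26.
Tokens removed: 81 - 26 = 55
Verification: 26 XOR 26 = 0

55


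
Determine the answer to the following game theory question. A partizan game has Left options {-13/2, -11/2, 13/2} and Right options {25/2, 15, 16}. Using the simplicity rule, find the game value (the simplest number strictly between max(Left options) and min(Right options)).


Left options: {-13/2, -11/2, 13/2}, max = 13/2
Right options: {25/2, 15, 16}, min = 25/2
All options are numbers and max(Left) < min(Right), so by the simplicity theorem the value is the simplest (earliest-born) number strictly between 13/2 and 25/2.
Integers 7 through 12 all lie strictly between 13/2 and 25/2.
Among integers, the simplest (lowest birthday = smallest |n|; 0 is born on day 0, +-n on day n) is 7.
No non-integer in the interval can be simpler: if x is a non-integer in the interval, then floor(x) or ceil(x) also lies in the interval (the interval contains an integer), and both are proper prefixes of x's sign expansion, i.e. born earlier. So the game value is 7.
Game value = 7

7


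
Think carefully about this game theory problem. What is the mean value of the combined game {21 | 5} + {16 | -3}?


G1 = {21 | 5}, G2 = {16 | -3}
Each is a switch {a | b} with numbers a > b; its mean value is (a + b)/2, and mean value is additive over game sums: m(G1 + G2) = m(G1) + m(G2).
Mean of G1 = (21 + (5))/2 = 26/2 = 13
Mean of G2 = (16 + (-3))/2 = 13/2 = 13/2
Mean of G1 + G2 = 13 + 13/2 = 39/2

39/2


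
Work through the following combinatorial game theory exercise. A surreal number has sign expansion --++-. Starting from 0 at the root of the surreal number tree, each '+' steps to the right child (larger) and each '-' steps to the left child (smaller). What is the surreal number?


Sign expansion: --++-
Rule: track bounds (lo, hi), initially (-inf, +inf). On '+', the current value becomes lo and we move to the simplest number in (value, hi): value + 1 if hi = +inf, otherwise the midpoint (value + hi)/2. On '-', the current value becomes hi and we move to value - 1 if lo = -inf, otherwise the midpoint (lo + value)/2.
Start at 0.
Step 1: sign = -, move left. Bounds: (-inf, 0). Value = -1
Step 2: sign = -, move left. Bounds: (-inf, -1). Value = -2
Step 3: sign = +, move right. Bounds: (-2, -1). Value = -3/2
Step 4: sign = +, move right. Bounds: (-3/2, -1). Value = -5/4
Step 5: sign = -, move left. Bounds: (-3/2, -5/4). Value = -11/8
The surreal number with sign expansion --++- is -11/8.

-11/8


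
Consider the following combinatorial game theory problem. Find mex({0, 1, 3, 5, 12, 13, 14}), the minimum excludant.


Set = {0, 1, 3, 5, 12, 13, 14}
0 is in the set.
1 is in the set.
2 is NOT in the set. This is the mex.
mex = 2

2


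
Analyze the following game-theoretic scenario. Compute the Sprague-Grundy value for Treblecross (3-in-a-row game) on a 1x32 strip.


Treblecross: place X on empty cells; 3-in-a-row wins.
Playing within two cells of an existing X lets the opponent win at once, so sensible play treats the cells i-2..i+2 around each X as dead. The player left with no safe cell loses, so this is a normal-play take-away game on strips of safe cells.
Placing X at cell i (0-indexed) of a strip of k safe cells leaves independent strips of sizes max(0, i-2) and max(0, k-i-3). Hence G(k) = mex{ G(max(0,i-2)) XOR G(max(0,k-i-3)) : 0 <= i < k }, with G(0) = 0.
G(1): splits (0,0):0^0=0 -> mex({0}) = 1
G(2): splits (0,0):0^0=0 -> mex({0}) = 1
G(3): splits (0,0):0^0=0 -> mex({0}) = 1
G(4): splits (0,1):0^1=1 (0,0):0^0=0 -> mex({0, 1}) = 2
G(5): splits (0,2):0^1=1 (0,1):0^1=1 (0,0):0^0=0 -> mex({0, 1}) = 2
G(6) = mex({1}) = 0
G(7) = mex({0, 1, 2}) = 3
G(8) = mex({0, 1, 2}) = 3
G(9) = mex({0, 2}) = 1
G(10) = mex({0, 2, 3}) = 1
G(11) = mex({0, 3}) = 1
G(12) = mex({1, 3}) = 0
G(13) = mex({0, 1, 2, 3}) = 4
G(14) = mex({0, 1, 2}) = 3
G(15) = mex({0, 1, 2}) = 3
G(16) = mex({0, 1, 2, 4}) = 3
G(17) = mex({0, 1, 3, 4}) = 2
G(18) = mex({0, 1, 3, 4}) = 2
G(19) = mex({0, 1, 3, 5}) = 2
G(20) = mex({0, 1, 2, 3, 5}) = 4
G(21) = mex({0, 1, 2, 3, 5}) = 4
G(22) = mex({1, 2, 6}) = 0
G(23) = mex({0, 1, 2, 3, 4, 6}) = 5
G(24) = mex({0, 1, 2, 3, 4}) = 5
G(25) = mex({0, 1, 3, 4, 7}) = 2
G(26) = mex({0, 1, 3, 4, 5, 7}) = 2
G(27) = mex({0, 1, 3, 5}) = 2
G(28) = mex({0, 1, 2, 5}) = 3
G(29) = mex({0, 1, 2, 4, 5, 6}) = 3
G(30) = mex({1, 2, 4, 6}) = 0
G(31) = mex({0, 1, 2, 3, 4, 6}) = 5
G(32) = mex({1, 2, 3, 4, 7}) = 0
Therefore G(32) = 0.

0


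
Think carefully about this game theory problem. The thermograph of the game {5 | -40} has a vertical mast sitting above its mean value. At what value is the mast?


Game = {5 | -40}, a switch {a | b} with numbers a > b.
Its thermograph has left wall a - t and right wall b + t, which meet at t = (a - b)/2, where both equal (a + b)/2. So the mast (mean value) is at (a + b)/2.
Mean = (5 + (-40))/2 = -35/2 = -35/2

-35/2


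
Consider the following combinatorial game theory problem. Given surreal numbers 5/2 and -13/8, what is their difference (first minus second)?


x = 5/2, y = -13/8
Converting to common denominator: 8
x = 20/8, y = -13/8
x - y = 5/2 - -13/8 = 33/8

33/8


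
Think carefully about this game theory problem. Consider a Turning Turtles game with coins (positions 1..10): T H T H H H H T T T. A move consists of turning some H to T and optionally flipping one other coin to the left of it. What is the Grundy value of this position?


Coins: T H T H H H H T T T
Key fact: a single head at position k behaves exactly like a Nim heap of size k (turning it to T and optionally flipping a coin at j < k corresponds to moving the heap from k to j, or to 0), and heads combine as a disjunctive sum (two heads at the same place would cancel, matching j XOR j = 0). So the Nim-value is the XOR of the 1-indexed positions of the heads.
Face-up positions (1-indexed): [2, 4, 5, 6, 7]
XOR 0 with 2: 0 XOR 2 = 2
XOR 2 with 4: 2 XOR 4 = 6
XOR 6 with 5: 6 XOR 5 = 3
XOR 3 with 6: 3 XOR 6 = 5
XOR 5 with 7: 5 XOR 7 = 2
Nim-value = 2

2


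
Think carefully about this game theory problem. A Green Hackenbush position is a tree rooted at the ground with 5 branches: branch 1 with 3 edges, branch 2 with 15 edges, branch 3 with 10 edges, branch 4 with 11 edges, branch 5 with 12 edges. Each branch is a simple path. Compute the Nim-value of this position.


The tree has 5 branches from the ground vertex.
In Green Hackenbush, the Nim-value of a simple path of length k is k.
Branch 1: length 3, Nim-value = 3
Branch 2: length 15, Nim-value = 15
Branch 3: length 10, Nim-value = 10
Branch 4: length 11, Nim-value = 11
Branch 5: length 12, Nim-value = 12
Total Nim-value = XOR of all branch values:
0 XOR 3 = 3
3 XOR 15 = 12
12 XOR 10 = 6
6 XOR 11 = 13
13 XOR 12 = 1
Nim-value of the tree = 1

1


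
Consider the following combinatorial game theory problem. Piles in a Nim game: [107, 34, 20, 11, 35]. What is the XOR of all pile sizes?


We need the XOR (exclusive or) of all pile sizes.
After XOR-ing pile 1 (size 107): 0 XOR 107 = 107
After XOR-ing pile 2 (size 34): 107 XOR 34 = 73
After XOR-ing pile 3 (size 20): 73 XOR 20 = 93
After XOR-ing pile 4 (size 11): 93 XOR 11 = 86
After XOR-ing pile 5 (size 35): 86 XOR 35 = 117
The Nim-value of this position is 117.

117


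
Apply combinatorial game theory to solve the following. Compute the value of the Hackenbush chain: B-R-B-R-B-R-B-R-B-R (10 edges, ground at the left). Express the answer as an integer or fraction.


Edges (from ground): B-R-B-R-B-R-B-R-B-R
By Berlekamp's sign-expansion rule, a Blue-Red Hackenbush stalk has the value of the surreal number whose sign sequence is the edge sequence with B -> + and R -> -.
Sign sequence: +-+-+-+-+-
Trace the sign expansion in the surreal number tree, starting from 0:
Edge 1: B (sign +) -> bounds (0, +inf), value = 1
Edge 2: R (sign -) -> bounds (0, 1), value = 1/2
Edge 3: B (sign +) -> bounds (1/2, 1), value = 3/4
Edge 4: R (sign -) -> bounds (1/2, 3/4), value = 5/8
Edge 5: B (sign +) -> bounds (5/8, 3/4), value = 11/16
Edge 6: R (sign -) -> bounds (5/8, 11/16), value = 21/32
Edge 7: B (sign +) -> bounds (21/32, 11/16), value = 43/64
Edge 8: R (sign -) -> bounds (21/32, 43/64), value = 85/128
Edge 9: B (sign +) -> bounds (85/128, 43/64), value = 171/256
Edge 10: R (sign -) -> bounds (85/128, 171/256), value = 341/512
Game value = 341/512

341/512


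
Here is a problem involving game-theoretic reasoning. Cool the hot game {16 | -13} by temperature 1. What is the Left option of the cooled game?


Original game: {16 | -13} (a switch {a | b} with a > b).
Cooling by t (for t below the temperature (a - b)/2 = 29/2) taxes each move by t: {a | b} cooled by t is {a - t | b + t}.
Cooling amount: t = 1
Cooled Left option: 16 - 1 = 15
Cooled Right option: -13 + 1 = -12
Cooled game: {15 | -12}
Left option = 15

15


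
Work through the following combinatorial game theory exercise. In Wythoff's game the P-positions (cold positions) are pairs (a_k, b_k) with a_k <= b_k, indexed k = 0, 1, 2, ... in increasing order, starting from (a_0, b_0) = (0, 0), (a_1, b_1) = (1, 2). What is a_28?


By Wythoff's theorem, a_k = floor(k * phi) and b_k = floor(k * phi^2) = a_k + k, where phi = (1 + sqrt(5))/2 is the golden ratio.
phi = (1 + sqrt(5))/2 = 1.618034
k = 28
k * phi = 28 * 1.618034 = 45.304952
a_28 = floor(k * phi) = 45

45
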